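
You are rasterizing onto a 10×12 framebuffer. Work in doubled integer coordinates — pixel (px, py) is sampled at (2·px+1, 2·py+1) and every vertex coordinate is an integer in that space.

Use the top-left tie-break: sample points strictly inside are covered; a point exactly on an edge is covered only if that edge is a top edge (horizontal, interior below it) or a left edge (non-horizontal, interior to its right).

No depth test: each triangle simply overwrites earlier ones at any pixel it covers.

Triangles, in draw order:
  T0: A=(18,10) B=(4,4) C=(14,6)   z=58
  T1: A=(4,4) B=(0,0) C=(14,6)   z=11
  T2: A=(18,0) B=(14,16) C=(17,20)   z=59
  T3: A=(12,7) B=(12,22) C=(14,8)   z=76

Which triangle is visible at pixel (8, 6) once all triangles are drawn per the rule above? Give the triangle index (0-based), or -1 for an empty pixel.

T0:
  2·area = 32
  edge (18, 10)→(4, 4): d=(-14,-6) top-left  bias=+0
  edge (4, 4)→(14, 6): d=(10,2) right/bottom  bias=-1
  edge (14, 6)→(18, 10): d=(4,4) right/bottom  bias=-1
    (4,0)@(9, 1): e=[72,-40,0] → .  [on edge]
    (5,1)@(11, 3): e=[56,-24,0] → .  [on edge]
    (3,2)@(7, 5): e=[4,4,24] → X
    (4,2)@(9, 5): e=[16,0,16] → .  [on edge]
    (6,2)@(13, 5): e=[40,-8,0] → .  [on edge]
    (3,3)@(7, 7): e=[-24,24,32] → .
    (5,3)@(11, 7): e=[0,16,16] → X  [on edge]
    (6,3)@(13, 7): e=[12,12,8] → X
    (7,3)@(15, 7): e=[24,8,0] → .  [on edge]
    (9,3)@(19, 7): e=[48,0,-16] → .  [on edge]
    (5,4)@(11, 9): e=[-28,36,24] → .
    (6,4)@(13, 9): e=[-16,32,16] → .
    (8,4)@(17, 9): e=[8,24,0] → .  [on edge]
    (9,5)@(19, 11): e=[-8,40,0] → .  [on edge]
  covered (3 px):
    . . . . . . . . . .
    . . . . . . . . . .
    . . . X . . . . . .
    . . . . . X X . . .
    . . . . . . . . . .
    . . . . . . . . . .
    . . . . . . . . . .
    . . . . . . . . . .
    . . . . . . . . . .
    . . . . . . . . . .
    . . . . . . . . . .
    . . . . . . . . . .
T1:
  2·area = 32
  edge (4, 4)→(0, 0): d=(-4,-4) top-left  bias=+0
  edge (0, 0)→(14, 6): d=(14,6) right/bottom  bias=-1
  edge (14, 6)→(4, 4): d=(-10,-2) top-left  bias=+0
    (0,0)@(1, 1): e=[0,8,24] → X  [on edge]
    (1,0)@(3, 1): e=[8,-4,28] → .
    (0,1)@(1, 3): e=[-8,36,4] → .
    (1,1)@(3, 3): e=[0,24,8] → X  [on edge]
    (2,1)@(5, 3): e=[8,12,12] → X
    (3,1)@(7, 3): e=[16,0,16] → .  [on edge]
    (1,2)@(3, 5): e=[-8,52,-12] → .
    (2,2)@(5, 5): e=[0,40,-8] → .  [on edge]
    (4,2)@(9, 5): e=[16,16,0] → X  [on edge]
    (5,2)@(11, 5): e=[24,4,4] → X
    (6,2)@(13, 5): e=[32,-8,8] → .
    (3,3)@(7, 7): e=[0,56,-24] → .  [on edge]
    (9,3)@(19, 7): e=[48,-16,0] → .  [on edge]
    (4,4)@(9, 9): e=[0,72,-40] → .  [on edge]
    (5,5)@(11, 11): e=[0,88,-56] → .  [on edge]
    (6,6)@(13, 13): e=[0,104,-72] → .  [on edge]
    (7,7)@(15, 15): e=[0,120,-88] → .  [on edge]
    (8,8)@(17, 17): e=[0,136,-104] → .  [on edge]
    (9,9)@(19, 19): e=[0,152,-120] → .  [on edge]
  covered (5 px):
    X . . . . . . . . .
    . X X . . . . . . .
    . . . . X X . . . .
    . . . . . . . . . .
    . . . . . . . . . .
    . . . . . . . . . .
    . . . . . . . . . .
    . . . . . . . . . .
    . . . . . . . . . .
    . . . . . . . . . .
    . . . . . . . . . .
    . . . . . . . . . .
T2:
  2·area = 64  (B↔C swapped to make it positive)
  edge (18, 0)→(17, 20): d=(-1,20) right/bottom  bias=-1
  edge (17, 20)→(14, 16): d=(-3,-4) top-left  bias=+0
  edge (14, 16)→(18, 0): d=(4,-16) top-left  bias=+0
    (8,2)@(17, 5): e=[15,45,4] → X
    (9,2)@(19, 5): e=[-25,53,36] → .
    (8,3)@(17, 7): e=[13,39,12] → X
    (9,3)@(19, 7): e=[-27,47,44] → .
    (8,4)@(17, 9): e=[11,33,20] → X
    (9,4)@(19, 9): e=[-29,41,52] → .
    (8,5)@(17, 11): e=[9,27,28] → X
    (9,5)@(19, 11): e=[-31,35,60] → .
    (7,6)@(15, 13): e=[47,13,4] → X
    (9,6)@(19, 13): e=[-33,29,68] → .
    (7,7)@(15, 15): e=[45,7,12] → X
    (9,7)@(19, 15): e=[-35,23,76] → .
  covered (11 px):
    . . . . . . . . . .
    . . . . . . . . . .
    . . . . . . . . X .
    . . . . . . . . X .
    . . . . . . . . X .
    . . . . . . . . X .
    . . . . . . . X X .
    . . . . . . . X X .
    . . . . . . . X X .
    . . . . . . . . X .
    . . . . . . . . . .
    . . . . . . . . . .
T3:
  2·area = 30  (B↔C swapped to make it positive)
  edge (12, 7)→(14, 8): d=(2,1) right/bottom  bias=-1
  edge (14, 8)→(12, 22): d=(-2,14) right/bottom  bias=-1
  edge (12, 22)→(12, 7): d=(0,-15) top-left  bias=+0
    (7,0)@(15, 1): e=[-15,0,45] → .  [on edge]
    (6,4)@(13, 9): e=[3,12,15] → X
    (7,4)@(15, 9): e=[1,-16,45] → .
    (6,5)@(13, 11): e=[7,8,15] → X
    (7,5)@(15, 11): e=[5,-20,45] → .
    (6,6)@(13, 13): e=[11,4,15] → X
    (7,6)@(15, 13): e=[9,-24,45] → .
    (6,7)@(13, 15): e=[15,0,15] → .  [on edge]
  covered (3 px):
    . . . . . . . . . .
    . . . . . . . . . .
    . . . . . . . . . .
    . . . . . . . . . .
    . . . . . . X . . .
    . . . . . . X . . .
    . . . . . . X . . .
    . . . . . . . . . .
    . . . . . . . . . .
    . . . . . . . . . .
    . . . . . . . . . .
    . . . . . . . . . .

Z-buffer (winner per pixel, '.' = empty):
  1 . . . . . . . . .
  . 1 1 . . . . . . .
  . . . 0 1 1 . . 2 .
  . . . . . 0 0 . 2 .
  . . . . . . 3 . 2 .
  . . . . . . 3 . 2 .
  . . . . . . 3 2 2 .
  . . . . . . . 2 2 .
  . . . . . . . 2 2 .
  . . . . . . . . 2 .
  . . . . . . . . . .
  . . . . . . . . . .

Final: 2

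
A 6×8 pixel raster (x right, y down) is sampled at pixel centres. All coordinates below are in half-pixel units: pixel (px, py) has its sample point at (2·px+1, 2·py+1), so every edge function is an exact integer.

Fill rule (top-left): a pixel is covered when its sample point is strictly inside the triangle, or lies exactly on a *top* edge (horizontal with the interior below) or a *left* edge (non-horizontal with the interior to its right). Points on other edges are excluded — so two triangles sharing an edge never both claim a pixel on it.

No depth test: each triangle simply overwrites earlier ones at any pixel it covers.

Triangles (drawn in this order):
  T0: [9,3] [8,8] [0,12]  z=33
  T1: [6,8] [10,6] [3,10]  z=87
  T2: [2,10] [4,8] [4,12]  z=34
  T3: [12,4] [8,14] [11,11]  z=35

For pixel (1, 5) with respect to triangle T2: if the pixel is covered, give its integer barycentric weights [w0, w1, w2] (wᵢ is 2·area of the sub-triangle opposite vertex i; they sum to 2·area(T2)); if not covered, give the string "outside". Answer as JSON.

T0:
  2·area = 36
  edge (9, 3)→(8, 8): d=(-1,5) right/bottom  bias=-1
  edge (8, 8)→(0, 12): d=(-8,4) right/bottom  bias=-1
  edge (0, 12)→(9, 3): d=(9,-9) top-left  bias=+0
    (5,0)@(11, 1): e=[-8,44,0] → .  [on edge]
    (4,1)@(9, 3): e=[0,36,0] → .  [on edge]
    (3,2)@(7, 5): e=[8,28,0] → X  [on edge]
    (4,2)@(9, 5): e=[-2,20,18] → .
    (2,3)@(5, 7): e=[16,20,0] → X  [on edge]
    (4,3)@(9, 7): e=[-4,4,36] → .
    (1,4)@(3, 9): e=[24,12,0] → X  [on edge]
    (3,4)@(7, 9): e=[4,-4,36] → .
    (0,5)@(1, 11): e=[32,4,0] → X  [on edge]
    (1,5)@(3, 11): e=[22,-4,18] → .
    (2,5)@(5, 11): e=[12,-12,36] → .
    (0,6)@(1, 13): e=[30,-12,18] → .
    (3,6)@(7, 13): e=[0,-36,72] → .  [on edge]
  covered (6 px):
    . . . . . .
    . . . . . .
    . . . X . .
    . . X X . .
    . X X . . .
    X . . . . .
    . . . . . .
    . . . . . .
T1:
  2·area = 2
  edge (6, 8)→(10, 6): d=(4,-2) top-left  bias=+0
  edge (10, 6)→(3, 10): d=(-7,4) right/bottom  bias=-1
  edge (3, 10)→(6, 8): d=(3,-2) top-left  bias=+0
  covered (0 px):
    . . . . . .
    . . . . . .
    . . . . . .
    . . . . . .
    . . . . . .
    . . . . . .
    . . . . . .
    . . . . . .
T2:
  2·area = 8
  edge (2, 10)→(4, 8): d=(2,-2) top-left  bias=+0
  edge (4, 8)→(4, 12): d=(0,4) right/bottom  bias=-1
  edge (4, 12)→(2, 10): d=(-2,-2) top-left  bias=+0
    (5,0)@(11, 1): e=[0,-28,36] → .  [on edge]
    (4,1)@(9, 3): e=[0,-20,28] → .  [on edge]
    (3,2)@(7, 5): e=[0,-12,20] → .  [on edge]
    (2,3)@(5, 7): e=[0,-4,12] → .  [on edge]
    (0,4)@(1, 9): e=[-4,12,0] → .  [on edge]
    (1,4)@(3, 9): e=[0,4,4] → X  [on edge]
    (2,4)@(5, 9): e=[4,-4,8] → .
    (0,5)@(1, 11): e=[0,12,-4] → .  [on edge]
    (1,5)@(3, 11): e=[4,4,0] → X  [on edge]
    (2,5)@(5, 11): e=[8,-4,4] → .
    (1,6)@(3, 13): e=[8,4,-4] → .
    (2,6)@(5, 13): e=[12,-4,0] → .  [on edge]
    (3,7)@(7, 15): e=[20,-12,0] → .  [on edge]
  covered (2 px):
    . . . . . .
    . . . . . .
    . . . . . .
    . . . . . .
    . X . . . .
    . X . . . .
    . . . . . .
    . . . . . .
T3:
  2·area = 18  (B↔C swapped to make it positive)
  edge (12, 4)→(11, 11): d=(-1,7) right/bottom  bias=-1
  edge (11, 11)→(8, 14): d=(-3,3) right/bottom  bias=-1
  edge (8, 14)→(12, 4): d=(4,-10) top-left  bias=+0
    (5,3)@(11, 7): e=[4,12,2] → X
    (5,4)@(11, 9): e=[2,6,10] → X
    (5,5)@(11, 11): e=[0,0,18] → .  [on edge]
    (4,6)@(9, 13): e=[12,0,6] → .  [on edge]
    (3,7)@(7, 15): e=[24,0,-6] → .  [on edge]
  covered (2 px):
    . . . . . .
    . . . . . .
    . . . . . .
    . . . . . X
    . . . . . X
    . . . . . .
    . . . . . .
    . . . . . .

Final: [4,0,4]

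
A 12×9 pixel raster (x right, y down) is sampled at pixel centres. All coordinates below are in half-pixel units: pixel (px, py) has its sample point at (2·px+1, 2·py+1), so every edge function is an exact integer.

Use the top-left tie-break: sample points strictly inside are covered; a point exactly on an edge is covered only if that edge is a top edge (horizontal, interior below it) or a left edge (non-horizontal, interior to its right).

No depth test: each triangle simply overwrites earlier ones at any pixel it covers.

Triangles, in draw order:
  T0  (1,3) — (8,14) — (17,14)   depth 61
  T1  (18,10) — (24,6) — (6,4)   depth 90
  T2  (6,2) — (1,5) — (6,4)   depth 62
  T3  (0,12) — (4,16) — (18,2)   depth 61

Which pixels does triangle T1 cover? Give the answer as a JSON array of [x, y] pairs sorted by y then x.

T0:
  2·area = 99  (B↔C swapped to make it positive)
  edge (1, 3)→(17, 14): d=(16,11) right/bottom  bias=-1
  edge (17, 14)→(8, 14): d=(-9,0) right/bottom  bias=-1
  edge (8, 14)→(1, 3): d=(-7,-11) top-left  bias=+0
    (0,1)@(1, 3): e=[0,99,0] → ·  [on edge]
    (1,2)@(3, 5): e=[10,81,8] → #
    (2,2)@(5, 5): e=[-12,81,30] → ·
    (1,3)@(3, 7): e=[42,63,-6] → ·
    (2,3)@(5, 7): e=[20,63,16] → #
    (3,3)@(7, 7): e=[-2,63,38] → ·
    (2,4)@(5, 9): e=[52,45,2] → #
    (3,4)@(7, 9): e=[30,45,24] → #
    (4,4)@(9, 9): e=[8,45,46] → #
    (5,4)@(11, 9): e=[-14,45,68] → ·
    (2,5)@(5, 11): e=[84,27,-12] → ·
    (3,5)@(7, 11): e=[62,27,10] → #
  covered (12 px):
    · · · · · · · · · · · ·
    · · · · · · · · · · · ·
    · # · · · · · · · · · ·
    · · # · · · · · · · · ·
    · · # # # · · · · · · ·
    · · · # # # · · · · · ·
    · · · · # # # # · · · ·
    · · · · · · · · · · · ·
    · · · · · · · · · · · ·
T1:
  2·area = 84  (B↔C swapped to make it positive)
  edge (18, 10)→(6, 4): d=(-12,-6) top-left  bias=+0
  edge (6, 4)→(24, 6): d=(18,2) right/bottom  bias=-1
  edge (24, 6)→(18, 10): d=(-6,4) right/bottom  bias=-1
    (4,2)@(9, 5): e=[6,12,66] → #
    (5,2)@(11, 5): e=[18,8,58] → #
    (6,2)@(13, 5): e=[30,4,50] → #
    (7,2)@(15, 5): e=[42,0,42] → ·  [on edge]
    (4,3)@(9, 7): e=[-18,48,54] → ·
    (5,3)@(11, 7): e=[-6,44,46] → ·
    (6,3)@(13, 7): e=[6,40,38] → #
    (7,3)@(15, 7): e=[18,36,30] → #
    (8,3)@(17, 7): e=[30,32,22] → #
    (9,3)@(19, 7): e=[42,28,14] → #
    (10,3)@(21, 7): e=[54,24,6] → #
    (11,3)@(23, 7): e=[66,20,-2] → ·
  covered (10 px):
    · · · · · · · · · · · ·
    · · · · · · · · · · · ·
    · · · · # # # · · · · ·
    · · · · · · # # # # # ·
    · · · · · · · · # # · ·
    · · · · · · · · · · · ·
    · · · · · · · · · · · ·
    · · · · · · · · · · · ·
    · · · · · · · · · · · ·
T2:
  2·area = 10  (B↔C swapped to make it positive)
  edge (6, 2)→(6, 4): d=(0,2) right/bottom  bias=-1
  edge (6, 4)→(1, 5): d=(-5,1) right/bottom  bias=-1
  edge (1, 5)→(6, 2): d=(5,-3) top-left  bias=+0
    (10,0)@(21, 1): e=[-30,0,40] → ·  [on edge]
    (2,1)@(5, 3): e=[2,6,2] → #
    (3,1)@(7, 3): e=[-2,4,8] → ·
    (5,1)@(11, 3): e=[-10,0,20] → ·  [on edge]
    (0,2)@(1, 5): e=[10,0,0] → ·  [on edge]
    (2,2)@(5, 5): e=[2,-4,12] → ·
  covered (1 px):
    · · · · · · · · · · · ·
    · · # · · · · · · · · ·
    · · · · · · · · · · · ·
    · · · · · · · · · · · ·
    · · · · · · · · · · · ·
    · · · · · · · · · · · ·
    · · · · · · · · · · · ·
    · · · · · · · · · · · ·
    · · · · · · · · · · · ·
T3:
  2·area = 112  (B↔C swapped to make it positive)
  edge (0, 12)→(18, 2): d=(18,-10) top-left  bias=+0
  edge (18, 2)→(4, 16): d=(-14,14) right/bottom  bias=-1
  edge (4, 16)→(0, 12): d=(-4,-4) top-left  bias=+0
    (9,0)@(19, 1): e=[-8,0,120] → ·  [on edge]
    (8,1)@(17, 3): e=[8,0,104] → ·  [on edge]
    (6,2)@(13, 5): e=[4,28,80] → #
    (7,2)@(15, 5): e=[24,0,88] → ·  [on edge]
    (4,3)@(9, 7): e=[0,56,56] → #  [on edge]
    (5,3)@(11, 7): e=[20,28,64] → #
    (6,3)@(13, 7): e=[40,0,72] → ·  [on edge]
    (3,4)@(7, 9): e=[16,56,40] → #
    (5,4)@(11, 9): e=[56,0,56] → ·  [on edge]
    (1,5)@(3, 11): e=[12,84,16] → #
    (2,5)@(5, 11): e=[32,56,24] → #
    (4,5)@(9, 11): e=[72,0,40] → ·  [on edge]
    (0,6)@(1, 13): e=[28,84,0] → #  [on edge]
    (3,6)@(7, 13): e=[88,0,24] → ·  [on edge]
    (1,7)@(3, 15): e=[84,28,0] → #  [on edge]
    (2,7)@(5, 15): e=[104,0,8] → ·  [on edge]
    (1,8)@(3, 17): e=[120,0,-8] → ·  [on edge]
    (2,8)@(5, 17): e=[140,-28,0] → ·  [on edge]
  covered (12 px):
    · · · · · · · · · · · ·
    · · · · · · · · · · · ·
    · · · · · · # · · · · ·
    · · · · # # · · · · · ·
    · · · # # · · · · · · ·
    · # # # · · · · · · · ·
    # # # · · · · · · · · ·
    · # · · · · · · · · · ·
    · · · · · · · · · · · ·

Result: [[4,2],[5,2],[6,2],[6,3],[7,3],[8,3],[9,3],[10,3],[8,4],[9,4]]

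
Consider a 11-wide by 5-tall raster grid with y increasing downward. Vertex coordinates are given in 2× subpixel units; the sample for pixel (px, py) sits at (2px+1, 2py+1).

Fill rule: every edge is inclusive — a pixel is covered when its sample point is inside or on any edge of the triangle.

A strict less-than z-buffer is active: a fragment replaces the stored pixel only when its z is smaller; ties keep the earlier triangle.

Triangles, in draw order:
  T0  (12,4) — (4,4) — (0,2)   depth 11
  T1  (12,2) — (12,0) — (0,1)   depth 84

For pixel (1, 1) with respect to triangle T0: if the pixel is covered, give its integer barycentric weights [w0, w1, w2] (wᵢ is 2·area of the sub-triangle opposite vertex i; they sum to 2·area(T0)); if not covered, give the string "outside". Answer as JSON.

T0:
  2·area = 16
  edge (12, 4)→(4, 4): d=(-8,0) inclusive
  edge (4, 4)→(0, 2): d=(-4,-2) inclusive
  edge (0, 2)→(12, 4): d=(12,2) inclusive
    (1,1)@(3, 3): e=[8,2,6] → #
    (2,1)@(5, 3): e=[8,6,2] → #
    (3,1)@(7, 3): e=[8,10,-2] → ·
    (1,2)@(3, 5): e=[-8,-6,30] → ·
    (2,2)@(5, 5): e=[-8,-2,26] → ·
  covered (2 px):
    · · · · · · · · · · ·
    · # # · · · · · · · ·
    · · · · · · · · · · ·
    · · · · · · · · · · ·
    · · · · · · · · · · ·
T1:
  2·area = 24  (B↔C swapped to make it positive)
  edge (12, 2)→(0, 1): d=(-12,-1) inclusive
  edge (0, 1)→(12, 0): d=(12,-1) inclusive
  edge (12, 0)→(12, 2): d=(0,2) inclusive
    (0,0)@(1, 1): e=[1,1,22] → #
    (1,0)@(3, 1): e=[3,3,18] → #
    (2,0)@(5, 1): e=[5,5,14] → #
    (3,0)@(7, 1): e=[7,7,10] → #
    (4,0)@(9, 1): e=[9,9,6] → #
    (5,0)@(11, 1): e=[11,11,2] → #
    (6,0)@(13, 1): e=[13,13,-2] → ·
    (0,1)@(1, 3): e=[-23,25,22] → ·
    (1,1)@(3, 3): e=[-21,27,18] → ·
    (2,1)@(5, 3): e=[-19,29,14] → ·
    (3,1)@(7, 3): e=[-17,31,10] → ·
    (4,1)@(9, 3): e=[-15,33,6] → ·
  covered (6 px):
    # # # # # # · · · · ·
    · · · · · · · · · · ·
    · · · · · · · · · · ·
    · · · · · · · · · · ·
    · · · · · · · · · · ·

Final: [2,6,8]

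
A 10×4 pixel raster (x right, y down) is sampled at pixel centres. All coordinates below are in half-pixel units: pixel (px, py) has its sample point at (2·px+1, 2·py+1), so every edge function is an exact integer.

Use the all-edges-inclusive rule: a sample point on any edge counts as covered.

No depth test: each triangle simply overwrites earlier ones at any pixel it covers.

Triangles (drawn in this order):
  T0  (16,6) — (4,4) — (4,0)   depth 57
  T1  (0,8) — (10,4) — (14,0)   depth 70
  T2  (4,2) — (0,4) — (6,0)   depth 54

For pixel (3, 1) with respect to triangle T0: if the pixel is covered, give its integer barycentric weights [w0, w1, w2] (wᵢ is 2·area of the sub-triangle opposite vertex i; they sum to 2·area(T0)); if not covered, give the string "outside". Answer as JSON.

T0:
  2·area = 48
  edge (16, 6)→(4, 4): d=(-12,-2) inclusive
  edge (4, 4)→(4, 0): d=(0,-4) inclusive
  edge (4, 0)→(16, 6): d=(12,6) inclusive
    (2,0)@(5, 1): e=[38,4,6] → #
    (3,0)@(7, 1): e=[42,12,-6] → ·
    (2,1)@(5, 3): e=[14,4,30] → #
    (3,1)@(7, 3): e=[18,12,18] → #
    (4,1)@(9, 3): e=[22,20,6] → #
    (5,1)@(11, 3): e=[26,28,-6] → ·
    (2,2)@(5, 5): e=[-10,4,54] → ·
    (3,2)@(7, 5): e=[-6,12,42] → ·
    (4,2)@(9, 5): e=[-2,20,30] → ·
    (5,2)@(11, 5): e=[2,28,18] → #
    (6,2)@(13, 5): e=[6,36,6] → #
    (7,2)@(15, 5): e=[10,44,-6] → ·
  covered (6 px):
    · · # · · · · · · ·
    · · # # # · · · · ·
    · · · · · # # · · ·
    · · · · · · · · · ·
T1:
  2·area = 24  (B↔C swapped to make it positive)
  edge (0, 8)→(14, 0): d=(14,-8) inclusive
  edge (14, 0)→(10, 4): d=(-4,4) inclusive
  edge (10, 4)→(0, 8): d=(-10,4) inclusive
    (6,0)@(13, 1): e=[6,0,18] → #  [on edge]
    (7,0)@(15, 1): e=[22,-8,10] → ·
    (4,1)@(9, 3): e=[2,8,14] → #
    (5,1)@(11, 3): e=[18,0,6] → #  [on edge]
    (6,1)@(13, 3): e=[34,-8,-2] → ·
    (3,2)@(7, 5): e=[14,8,2] → #
    (4,2)@(9, 5): e=[30,0,-6] → ·  [on edge]
    (5,2)@(11, 5): e=[46,-8,-14] → ·
    (3,3)@(7, 7): e=[42,0,-18] → ·  [on edge]
  covered (4 px):
    · · · · · · # · · ·
    · · · · # # · · · ·
    · · · # · · · · · ·
    · · · · · · · · · ·
T2:
  2·area = 4
  edge (4, 2)→(0, 4): d=(-4,2) inclusive
  edge (0, 4)→(6, 0): d=(6,-4) inclusive
  edge (6, 0)→(4, 2): d=(-2,2) inclusive
    (2,0)@(5, 1): e=[2,2,0] → #  [on edge]
    (3,0)@(7, 1): e=[-2,10,-4] → ·
    (1,1)@(3, 3): e=[-2,6,0] → ·  [on edge]
    (2,1)@(5, 3): e=[-6,14,-4] → ·
    (0,2)@(1, 5): e=[-6,10,0] → ·  [on edge]
  covered (1 px):
    · · # · · · · · · ·
    · · · · · · · · · ·
    · · · · · · · · · ·
    · · · · · · · · · ·

Final: [12,18,18]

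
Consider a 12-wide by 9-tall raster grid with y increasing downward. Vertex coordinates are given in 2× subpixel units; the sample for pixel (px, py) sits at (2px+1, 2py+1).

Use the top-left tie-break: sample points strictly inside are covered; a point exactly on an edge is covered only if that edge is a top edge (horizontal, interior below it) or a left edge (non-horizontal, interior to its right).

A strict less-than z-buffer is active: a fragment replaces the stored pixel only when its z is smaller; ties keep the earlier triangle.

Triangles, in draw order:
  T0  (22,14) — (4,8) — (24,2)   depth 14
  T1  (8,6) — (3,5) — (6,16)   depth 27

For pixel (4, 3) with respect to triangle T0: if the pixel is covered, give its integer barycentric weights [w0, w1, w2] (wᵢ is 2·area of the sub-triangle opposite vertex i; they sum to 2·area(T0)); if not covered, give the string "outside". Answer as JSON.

T0:
  2·area = 228
  edge (22, 14)→(4, 8): d=(-18,-6) top-left  bias=+0
  edge (4, 8)→(24, 2): d=(20,-6) top-left  bias=+0
  edge (24, 2)→(22, 14): d=(-2,12) right/bottom  bias=-1
    (10,1)@(21, 3): e=[192,2,34] → █
    (11,1)@(23, 3): e=[204,14,10] → █
    (7,2)@(15, 5): e=[120,6,102] → █
    (8,2)@(17, 5): e=[132,18,78] → █
    (9,2)@(19, 5): e=[144,30,54] → █
    (0,3)@(1, 7): e=[0,-38,266] → ·  [on edge]
    (4,3)@(9, 7): e=[48,10,170] → █
    (5,3)@(11, 7): e=[60,22,146] → █
    (6,3)@(13, 7): e=[72,34,122] → █
    (3,4)@(7, 9): e=[0,38,190] → █  [on edge]
    (11,4)@(23, 9): e=[96,134,-2] → ·
    (3,5)@(7, 11): e=[-36,78,186] → ·
    (6,5)@(13, 11): e=[0,114,114] → █  [on edge]
    (9,6)@(19, 13): e=[0,190,38] → █  [on edge]
  covered (30 px):
    · · · · · · · · · · · ·
    · · · · · · · · · · █ █
    · · · · · · · █ █ █ █ █
    · · · · █ █ █ █ █ █ █ █
    · · · █ █ █ █ █ █ █ █ ·
    · · · · · · █ █ █ █ █ ·
    · · · · · · · · · █ █ ·
    · · · · · · · · · · · ·
    · · · · · · · · · · · ·
T1:
  2·area = 52  (B↔C swapped to make it positive)
  edge (8, 6)→(6, 16): d=(-2,10) right/bottom  bias=-1
  edge (6, 16)→(3, 5): d=(-3,-11) top-left  bias=+0
  edge (3, 5)→(8, 6): d=(5,1) right/bottom  bias=-1
    (4,0)@(9, 1): e=[0,78,-26] → ·  [on edge]
    (1,2)@(3, 5): e=[52,0,0] → ·  [on edge]
    (2,3)@(5, 7): e=[28,16,8] → █
    (3,3)@(7, 7): e=[8,38,6] → █
    (4,3)@(9, 7): e=[-12,60,4] → ·
    (6,3)@(13, 7): e=[-52,104,0] → ·  [on edge]
    (2,4)@(5, 9): e=[24,10,18] → █
    (4,4)@(9, 9): e=[-16,54,14] → ·
    (11,4)@(23, 9): e=[-156,208,0] → ·  [on edge]
    (2,5)@(5, 11): e=[20,4,28] → █
    (3,5)@(7, 11): e=[0,26,26] → ·  [on edge]
    (2,6)@(5, 13): e=[16,-2,38] → ·
  covered (5 px):
    · · · · · · · · · · · ·
    · · · · · · · · · · · ·
    · · · · · · · · · · · ·
    · · █ █ · · · · · · · ·
    · · █ █ · · · · · · · ·
    · · █ · · · · · · · · ·
    · · · · · · · · · · · ·
    · · · · · · · · · · · ·
    · · · · · · · · · · · ·

Answer: [10,170,48]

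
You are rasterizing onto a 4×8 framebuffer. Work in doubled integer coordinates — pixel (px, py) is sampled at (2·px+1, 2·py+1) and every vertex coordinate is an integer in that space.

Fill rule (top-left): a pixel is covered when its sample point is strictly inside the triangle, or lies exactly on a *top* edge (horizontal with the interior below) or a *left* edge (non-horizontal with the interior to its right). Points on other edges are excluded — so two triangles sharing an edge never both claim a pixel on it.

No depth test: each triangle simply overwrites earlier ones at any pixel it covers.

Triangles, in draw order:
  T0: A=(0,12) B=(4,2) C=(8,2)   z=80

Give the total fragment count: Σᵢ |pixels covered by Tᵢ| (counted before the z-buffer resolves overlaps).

T0:
  2·area = 40
  edge (0, 12)→(4, 2): d=(4,-10) top-left  bias=+0
  edge (4, 2)→(8, 2): d=(4,0) top-left  bias=+0
  edge (8, 2)→(0, 12): d=(-8,10) right/bottom  bias=-1
    (2,1)@(5, 3): e=[14,4,22] → #
    (3,1)@(7, 3): e=[34,4,2] → #
    (1,2)@(3, 5): e=[2,12,26] → #
    (3,2)@(7, 5): e=[42,12,-14] → ·
    (1,3)@(3, 7): e=[10,20,10] → #
    (2,3)@(5, 7): e=[30,20,-10] → ·
    (1,4)@(3, 9): e=[18,28,-6] → ·
  covered (5 px):
    · · · ·
    · · # #
    · # # ·
    · # · ·
    · · · ·
    · · · ·
    · · · ·
    · · · ·

Final: 5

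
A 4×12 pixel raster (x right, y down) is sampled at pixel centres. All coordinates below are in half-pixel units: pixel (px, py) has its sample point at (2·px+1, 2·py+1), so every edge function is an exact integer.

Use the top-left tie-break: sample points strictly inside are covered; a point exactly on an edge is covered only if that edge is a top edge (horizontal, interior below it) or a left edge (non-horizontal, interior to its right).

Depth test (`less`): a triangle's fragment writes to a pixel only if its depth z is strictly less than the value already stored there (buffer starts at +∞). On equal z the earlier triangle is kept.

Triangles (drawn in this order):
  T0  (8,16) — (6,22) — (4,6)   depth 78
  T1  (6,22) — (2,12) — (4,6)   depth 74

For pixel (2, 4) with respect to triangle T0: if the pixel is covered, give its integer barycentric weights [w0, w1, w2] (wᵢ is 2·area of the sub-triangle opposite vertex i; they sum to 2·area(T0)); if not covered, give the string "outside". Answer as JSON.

T0:
  2·area = 44
  edge (8, 16)→(6, 22): d=(-2,6) right/bottom  bias=-1
  edge (6, 22)→(4, 6): d=(-2,-16) top-left  bias=+0
  edge (4, 6)→(8, 16): d=(4,10) right/bottom  bias=-1
    (2,4)@(5, 9): e=[32,10,2] → █
    (3,4)@(7, 9): e=[20,42,-18] → ·
    (2,5)@(5, 11): e=[28,6,10] → █
    (3,5)@(7, 11): e=[16,38,-10] → ·
    (2,6)@(5, 13): e=[24,2,18] → █
    (3,6)@(7, 13): e=[12,34,-2] → ·
    (2,7)@(5, 15): e=[20,-2,26] → ·
    (3,7)@(7, 15): e=[8,30,6] → █
    (3,8)@(7, 17): e=[4,26,14] → █
    (3,9)@(7, 19): e=[0,22,22] → ·  [on edge]
  covered (5 px):
    · · · ·
    · · · ·
    · · · ·
    · · · ·
    · · █ ·
    · · █ ·
    · · █ ·
    · · · █
    · · · █
    · · · ·
    · · · ·
    · · · ·
T1:
  2·area = 44
  edge (6, 22)→(2, 12): d=(-4,-10) top-left  bias=+0
  edge (2, 12)→(4, 6): d=(2,-6) top-left  bias=+0
  edge (4, 6)→(6, 22): d=(2,16) right/bottom  bias=-1
    (2,1)@(5, 3): e=[66,0,-22] → ·  [on edge]
    (1,4)@(3, 9): e=[22,0,22] → █  [on edge]
    (2,4)@(5, 9): e=[42,12,-10] → ·
    (1,5)@(3, 11): e=[14,4,26] → █
    (2,5)@(5, 11): e=[34,16,-6] → ·
    (1,6)@(3, 13): e=[6,8,30] → █
    (2,6)@(5, 13): e=[26,20,-2] → ·
    (0,7)@(1, 15): e=[-22,0,66] → ·  [on edge]
    (1,7)@(3, 15): e=[-2,12,34] → ·
    (2,7)@(5, 15): e=[18,24,2] → █
    (3,7)@(7, 15): e=[38,36,-30] → ·
    (2,8)@(5, 17): e=[10,28,6] → █
  covered (6 px):
    · · · ·
    · · · ·
    · · · ·
    · · · ·
    · █ · ·
    · █ · ·
    · █ · ·
    · · █ ·
    · · █ ·
    · · █ ·
    · · · ·
    · · · ·

Final: [10,2,32]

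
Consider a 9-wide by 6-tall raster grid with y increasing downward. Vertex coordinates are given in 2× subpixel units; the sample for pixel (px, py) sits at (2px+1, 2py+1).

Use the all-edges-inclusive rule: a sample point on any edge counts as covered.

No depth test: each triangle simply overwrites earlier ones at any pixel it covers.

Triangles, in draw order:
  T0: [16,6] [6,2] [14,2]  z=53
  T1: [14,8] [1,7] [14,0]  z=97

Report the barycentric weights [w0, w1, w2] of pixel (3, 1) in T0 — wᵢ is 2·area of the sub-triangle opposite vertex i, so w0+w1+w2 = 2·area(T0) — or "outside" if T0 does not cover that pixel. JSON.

T0:
  2·area = 32
  edge (16, 6)→(6, 2): d=(-10,-4) inclusive
  edge (6, 2)→(14, 2): d=(8,0) inclusive
  edge (14, 2)→(16, 6): d=(2,4) inclusive
    (4,1)@(9, 3): e=[2,8,22] → █
    (5,1)@(11, 3): e=[10,8,14] → █
    (6,1)@(13, 3): e=[18,8,6] → █
    (7,1)@(15, 3): e=[26,8,-2] → ·
    (4,2)@(9, 5): e=[-18,24,26] → ·
    (5,2)@(11, 5): e=[-10,24,18] → ·
    (6,2)@(13, 5): e=[-2,24,10] → ·
    (7,2)@(15, 5): e=[6,24,2] → █
    (8,2)@(17, 5): e=[14,24,-6] → ·
    (7,3)@(15, 7): e=[-14,40,6] → ·
  covered (4 px):
    · · · · · · · · ·
    · · · · █ █ █ · ·
    · · · · · · · █ ·
    · · · · · · · · ·
    · · · · · · · · ·
    · · · · · · · · ·
T1:
  2·area = 104
  edge (14, 8)→(1, 7): d=(-13,-1) inclusive
  edge (1, 7)→(14, 0): d=(13,-7) inclusive
  edge (14, 0)→(14, 8): d=(0,8) inclusive
    (6,0)@(13, 1): e=[90,6,8] → █
    (7,0)@(15, 1): e=[92,20,-8] → ·
    (4,1)@(9, 3): e=[60,4,40] → █
    (5,1)@(11, 3): e=[62,18,24] → █
    (7,1)@(15, 3): e=[66,46,-8] → ·
    (2,2)@(5, 5): e=[30,2,72] → █
    (3,2)@(7, 5): e=[32,16,56] → █
    (7,2)@(15, 5): e=[40,72,-8] → ·
    (0,3)@(1, 7): e=[0,0,104] → █  [on edge]
    (1,3)@(3, 7): e=[2,14,88] → █
    (7,3)@(15, 7): e=[14,98,-8] → ·
    (0,4)@(1, 9): e=[-26,26,104] → ·
  covered (16 px):
    · · · · · · █ · ·
    · · · · █ █ █ · ·
    · · █ █ █ █ █ · ·
    █ █ █ █ █ █ █ · ·
    · · · · · · · · ·
    · · · · · · · · ·

Final: "outside"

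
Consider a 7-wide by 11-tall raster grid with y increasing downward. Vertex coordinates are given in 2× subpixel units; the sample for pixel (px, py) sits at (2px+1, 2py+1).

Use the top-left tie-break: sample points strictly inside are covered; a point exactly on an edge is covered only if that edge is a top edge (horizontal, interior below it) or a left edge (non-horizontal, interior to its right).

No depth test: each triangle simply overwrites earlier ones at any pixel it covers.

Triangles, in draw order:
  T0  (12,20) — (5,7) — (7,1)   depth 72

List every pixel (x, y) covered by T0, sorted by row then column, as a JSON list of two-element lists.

T0:
  2·area = 68
  edge (12, 20)→(5, 7): d=(-7,-13) top-left  bias=+0
  edge (5, 7)→(7, 1): d=(2,-6) top-left  bias=+0
  edge (7, 1)→(12, 20): d=(5,19) right/bottom  bias=-1
    (3,0)@(7, 1): e=[68,0,0] → ·  [on edge]
    (3,1)@(7, 3): e=[54,4,10] → #
    (4,1)@(9, 3): e=[80,16,-28] → ·
    (3,2)@(7, 5): e=[40,8,20] → #
    (4,2)@(9, 5): e=[66,20,-18] → ·
    (2,3)@(5, 7): e=[0,0,68] → #  [on edge]
    (4,3)@(9, 7): e=[52,24,-8] → ·
    (2,4)@(5, 9): e=[-14,4,78] → ·
    (3,4)@(7, 9): e=[12,16,40] → #
    (4,4)@(9, 9): e=[38,28,2] → #
    (5,4)@(11, 9): e=[64,40,-36] → ·
    (3,5)@(7, 11): e=[-2,20,50] → ·
    (1,6)@(3, 13): e=[-68,0,136] → ·  [on edge]
    (0,9)@(1, 19): e=[-136,0,204] → ·  [on edge]
  covered (9 px):
    · · · · · · ·
    · · · # · · ·
    · · · # · · ·
    · · # # · · ·
    · · · # # · ·
    · · · · # · ·
    · · · · # · ·
    · · · · · · ·
    · · · · · # ·
    · · · · · · ·
    · · · · · · ·

Final: [[3,1],[3,2],[2,3],[3,3],[3,4],[4,4],[4,5],[4,6],[5,8]]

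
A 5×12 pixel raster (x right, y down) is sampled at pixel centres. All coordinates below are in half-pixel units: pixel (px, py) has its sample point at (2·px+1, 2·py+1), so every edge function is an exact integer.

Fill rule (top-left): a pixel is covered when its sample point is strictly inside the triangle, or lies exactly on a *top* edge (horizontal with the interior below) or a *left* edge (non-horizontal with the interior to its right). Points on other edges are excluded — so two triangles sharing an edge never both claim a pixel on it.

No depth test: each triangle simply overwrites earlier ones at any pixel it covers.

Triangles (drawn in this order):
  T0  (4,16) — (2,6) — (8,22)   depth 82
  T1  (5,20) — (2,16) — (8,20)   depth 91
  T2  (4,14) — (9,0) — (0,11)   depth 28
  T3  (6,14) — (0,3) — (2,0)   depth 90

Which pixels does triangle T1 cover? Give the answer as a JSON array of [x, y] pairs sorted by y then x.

T0:
  2·area = 28
  edge (4, 16)→(2, 6): d=(-2,-10) top-left  bias=+0
  edge (2, 6)→(8, 22): d=(6,16) right/bottom  bias=-1
  edge (8, 22)→(4, 16): d=(-4,-6) top-left  bias=+0
    (0,0)@(1, 1): e=[0,-14,42] → ·  [on edge]
    (1,4)@(3, 9): e=[4,2,22] → #
    (2,4)@(5, 9): e=[24,-30,34] → ·
    (1,5)@(3, 11): e=[0,14,14] → #  [on edge]
    (2,5)@(5, 11): e=[20,-18,26] → ·
    (1,6)@(3, 13): e=[-4,26,6] → ·
    (2,7)@(5, 15): e=[12,6,10] → #
    (3,7)@(7, 15): e=[32,-26,22] → ·
    (2,8)@(5, 17): e=[8,18,2] → #
    (3,8)@(7, 17): e=[28,-14,14] → ·
    (2,9)@(5, 19): e=[4,30,-6] → ·
    (2,10)@(5, 21): e=[0,42,-14] → ·  [on edge]
  covered (4 px):
    · · · · ·
    · · · · ·
    · · · · ·
    · · · · ·
    · # · · ·
    · # · · ·
    · · · · ·
    · · # · ·
    · · # · ·
    · · · · ·
    · · · · ·
    · · · · ·
T1:
  2·area = 12
  edge (5, 20)→(2, 16): d=(-3,-4) top-left  bias=+0
  edge (2, 16)→(8, 20): d=(6,4) right/bottom  bias=-1
  edge (8, 20)→(5, 20): d=(-3,0) right/bottom  bias=-1
    (1,8)@(3, 17): e=[1,2,9] → #
    (2,8)@(5, 17): e=[9,-6,9] → ·
    (1,9)@(3, 19): e=[-5,14,3] → ·
    (2,9)@(5, 19): e=[3,6,3] → #
    (3,9)@(7, 19): e=[11,-2,3] → ·
    (2,10)@(5, 21): e=[-3,18,-3] → ·
  covered (2 px):
    · · · · ·
    · · · · ·
    · · · · ·
    · · · · ·
    · · · · ·
    · · · · ·
    · · · · ·
    · · · · ·
    · # · · ·
    · · # · ·
    · · · · ·
    · · · · ·
T2:
  2·area = 71  (B↔C swapped to make it positive)
  edge (4, 14)→(0, 11): d=(-4,-3) top-left  bias=+0
  edge (0, 11)→(9, 0): d=(9,-11) top-left  bias=+0
  edge (9, 0)→(4, 14): d=(-5,14) right/bottom  bias=-1
    (3,1)@(7, 3): e=[53,5,13] → #
    (4,1)@(9, 3): e=[59,27,-15] → ·
    (2,2)@(5, 5): e=[39,1,31] → #
    (4,2)@(9, 5): e=[51,45,-25] → ·
    (2,3)@(5, 7): e=[31,19,21] → #
    (3,3)@(7, 7): e=[37,41,-7] → ·
    (1,4)@(3, 9): e=[17,15,39] → #
    (3,4)@(7, 9): e=[29,59,-17] → ·
    (0,5)@(1, 11): e=[3,11,57] → #
    (3,5)@(7, 11): e=[21,77,-27] → ·
    (0,6)@(1, 13): e=[-5,29,47] → ·
    (1,6)@(3, 13): e=[1,51,19] → #
  covered (10 px):
    · · · · ·
    · · · # ·
    · · # # ·
    · · # · ·
    · # # · ·
    # # # · ·
    · # · · ·
    · · · · ·
    · · · · ·
    · · · · ·
    · · · · ·
    · · · · ·
T3:
  2·area = 40
  edge (6, 14)→(0, 3): d=(-6,-11) top-left  bias=+0
  edge (0, 3)→(2, 0): d=(2,-3) top-left  bias=+0
  edge (2, 0)→(6, 14): d=(4,14) right/bottom  bias=-1
    (0,1)@(1, 3): e=[11,3,26] → #
    (1,1)@(3, 3): e=[33,9,-2] → ·
    (0,2)@(1, 5): e=[-1,7,34] → ·
    (1,2)@(3, 5): e=[21,13,6] → #
    (2,2)@(5, 5): e=[43,19,-22] → ·
    (1,3)@(3, 7): e=[9,17,14] → #
    (2,3)@(5, 7): e=[31,23,-14] → ·
    (1,4)@(3, 9): e=[-3,21,22] → ·
    (2,5)@(5, 11): e=[7,31,2] → #
    (3,5)@(7, 11): e=[29,37,-26] → ·
    (2,6)@(5, 13): e=[-5,35,10] → ·
  covered (4 px):
    · · · · ·
    # · · · ·
    · # · · ·
    · # · · ·
    · · · · ·
    · · # · ·
    · · · · ·
    · · · · ·
    · · · · ·
    · · · · ·
    · · · · ·
    · · · · ·

Result: [[1,8],[2,9]]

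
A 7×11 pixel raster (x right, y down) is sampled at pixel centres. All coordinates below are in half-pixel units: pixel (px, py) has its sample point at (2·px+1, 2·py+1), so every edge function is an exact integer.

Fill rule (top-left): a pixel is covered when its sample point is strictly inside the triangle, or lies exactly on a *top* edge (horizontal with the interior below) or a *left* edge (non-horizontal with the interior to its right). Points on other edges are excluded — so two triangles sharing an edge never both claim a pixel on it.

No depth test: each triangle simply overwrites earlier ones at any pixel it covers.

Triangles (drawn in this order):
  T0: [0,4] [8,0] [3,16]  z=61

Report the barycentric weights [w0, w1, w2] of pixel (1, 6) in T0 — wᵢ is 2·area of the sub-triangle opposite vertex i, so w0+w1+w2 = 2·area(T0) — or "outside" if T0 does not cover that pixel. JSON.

T0:
  2·area = 108
  edge (0, 4)→(8, 0): d=(8,-4) top-left  bias=+0
  edge (8, 0)→(3, 16): d=(-5,16) right/bottom  bias=-1
  edge (3, 16)→(0, 4): d=(-3,-12) top-left  bias=+0
    (3,0)@(7, 1): e=[4,11,93] → █
    (4,0)@(9, 1): e=[12,-21,117] → ·
    (1,1)@(3, 3): e=[4,65,39] → █
    (2,1)@(5, 3): e=[12,33,63] → █
    (4,1)@(9, 3): e=[28,-31,111] → ·
    (0,2)@(1, 5): e=[12,87,9] → █
    (3,2)@(7, 5): e=[36,-9,81] → ·
    (0,3)@(1, 7): e=[28,77,3] → █
    (3,3)@(7, 7): e=[52,-19,75] → ·
    (0,4)@(1, 9): e=[44,67,-3] → ·
    (1,4)@(3, 9): e=[52,35,21] → █
    (3,4)@(7, 9): e=[68,-29,69] → ·
  covered (15 px):
    · · · █ · · ·
    · █ █ █ · · ·
    █ █ █ · · · ·
    █ █ █ · · · ·
    · █ █ · · · ·
    · █ · · · · ·
    · █ · · · · ·
    · █ · · · · ·
    · · · · · · ·
    · · · · · · ·
    · · · · · · ·

Answer: [15,9,84]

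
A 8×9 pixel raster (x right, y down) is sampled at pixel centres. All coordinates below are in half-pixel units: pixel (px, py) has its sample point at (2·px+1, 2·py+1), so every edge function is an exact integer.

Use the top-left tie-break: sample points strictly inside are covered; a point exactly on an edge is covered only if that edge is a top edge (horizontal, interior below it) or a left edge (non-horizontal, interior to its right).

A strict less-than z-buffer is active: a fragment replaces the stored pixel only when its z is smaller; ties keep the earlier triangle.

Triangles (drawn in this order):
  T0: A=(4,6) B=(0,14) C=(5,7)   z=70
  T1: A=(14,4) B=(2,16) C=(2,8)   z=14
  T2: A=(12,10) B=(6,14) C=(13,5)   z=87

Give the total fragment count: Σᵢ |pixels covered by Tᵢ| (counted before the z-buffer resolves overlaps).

T0:
  2·area = 12  (B↔C swapped to make it positive)
  edge (4, 6)→(5, 7): d=(1,1) right/bottom  bias=-1
  edge (5, 7)→(0, 14): d=(-5,7) right/bottom  bias=-1
  edge (0, 14)→(4, 6): d=(4,-8) top-left  bias=+0
    (0,1)@(1, 3): e=[0,48,-36] → ·  [on edge]
    (1,2)@(3, 5): e=[0,24,-12] → ·  [on edge]
    (2,3)@(5, 7): e=[0,0,12] → ·  [on edge]
    (1,4)@(3, 9): e=[4,4,4] → █
    (2,4)@(5, 9): e=[2,-10,20] → ·
    (3,4)@(7, 9): e=[0,-24,36] → ·  [on edge]
    (1,5)@(3, 11): e=[6,-6,12] → ·
    (4,5)@(9, 11): e=[0,-48,60] → ·  [on edge]
    (5,6)@(11, 13): e=[0,-72,84] → ·  [on edge]
    (6,7)@(13, 15): e=[0,-96,108] → ·  [on edge]
    (7,8)@(15, 17): e=[0,-120,132] → ·  [on edge]
  covered (1 px):
    · · · · · · · ·
    · · · · · · · ·
    · · · · · · · ·
    · · · · · · · ·
    · █ · · · · · ·
    · · · · · · · ·
    · · · · · · · ·
    · · · · · · · ·
    · · · · · · · ·
T1:
  2·area = 96
  edge (14, 4)→(2, 16): d=(-12,12) right/bottom  bias=-1
  edge (2, 16)→(2, 8): d=(0,-8) top-left  bias=+0
  edge (2, 8)→(14, 4): d=(12,-4) top-left  bias=+0
    (7,1)@(15, 3): e=[0,104,-8] → ·  [on edge]
    (5,2)@(11, 5): e=[24,72,0] → █  [on edge]
    (6,2)@(13, 5): e=[0,88,8] → ·  [on edge]
    (2,3)@(5, 7): e=[72,24,0] → █  [on edge]
    (3,3)@(7, 7): e=[48,40,8] → █
    (4,3)@(9, 7): e=[24,56,16] → █
    (5,3)@(11, 7): e=[0,72,24] → ·  [on edge]
    (1,4)@(3, 9): e=[72,8,16] → █
    (4,4)@(9, 9): e=[0,56,40] → ·  [on edge]
    (1,5)@(3, 11): e=[48,8,40] → █
    (3,5)@(7, 11): e=[0,40,56] → ·  [on edge]
    (1,6)@(3, 13): e=[24,8,64] → █
    (2,6)@(5, 13): e=[0,24,72] → ·  [on edge]
    (1,7)@(3, 15): e=[0,8,88] → ·  [on edge]
    (0,8)@(1, 17): e=[0,-8,104] → ·  [on edge]
  covered (10 px):
    · · · · · · · ·
    · · · · · · · ·
    · · · · · █ · ·
    · · █ █ █ · · ·
    · █ █ █ · · · ·
    · █ █ · · · · ·
    · █ · · · · · ·
    · · · · · · · ·
    · · · · · · · ·
T2:
  2·area = 26
  edge (12, 10)→(6, 14): d=(-6,4) right/bottom  bias=-1
  edge (6, 14)→(13, 5): d=(7,-9) top-left  bias=+0
  edge (13, 5)→(12, 10): d=(-1,5) right/bottom  bias=-1
    (6,2)@(13, 5): e=[26,0,0] → ·  [on edge]
    (5,4)@(11, 9): e=[10,10,6] → █
    (6,4)@(13, 9): e=[2,28,-4] → ·
    (4,5)@(9, 11): e=[6,6,14] → █
    (5,5)@(11, 11): e=[-2,24,4] → ·
    (3,6)@(7, 13): e=[2,2,22] → █
    (4,6)@(9, 13): e=[-6,20,12] → ·
    (3,7)@(7, 15): e=[-10,16,20] → ·
    (5,7)@(11, 15): e=[-26,52,0] → ·  [on edge]
  covered (3 px):
    · · · · · · · ·
    · · · · · · · ·
    · · · · · · · ·
    · · · · · · · ·
    · · · · · █ · ·
    · · · · █ · · ·
    · · · █ · · · ·
    · · · · · · · ·
    · · · · · · · ·

Final: 14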